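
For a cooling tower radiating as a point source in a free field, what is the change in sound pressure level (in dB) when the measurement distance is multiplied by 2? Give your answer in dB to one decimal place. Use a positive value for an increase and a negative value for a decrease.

-6.0 dB

A point source loses 6 dB per doubling of distance; generally ΔL = −20·log₁₀(r₂/r₁).
ΔL = −20·log₁₀(2) = -6.02 dB.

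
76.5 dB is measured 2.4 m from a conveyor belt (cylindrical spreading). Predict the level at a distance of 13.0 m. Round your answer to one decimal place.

Cylindrical spreading from a line source gives a 10·log₁₀(r₂/r₁) drop.
L₂ = 76.5 − 10·log₁₀(13.0/2.4) = 76.5 − 7.337 = 69.16 dB.

69.2 dB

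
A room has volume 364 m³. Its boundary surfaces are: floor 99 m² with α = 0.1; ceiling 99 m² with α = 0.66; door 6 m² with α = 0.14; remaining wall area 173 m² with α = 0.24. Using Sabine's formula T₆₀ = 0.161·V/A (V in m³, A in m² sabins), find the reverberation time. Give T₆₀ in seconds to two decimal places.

A = Σ Sᵢαᵢ = 99·0.1 + 99·0.66 + 6·0.14 + 173·0.24 = 117.60 m².
T₆₀ = 0.161·V/A = 0.161·364/117.60 = 0.498 s.

0.50 s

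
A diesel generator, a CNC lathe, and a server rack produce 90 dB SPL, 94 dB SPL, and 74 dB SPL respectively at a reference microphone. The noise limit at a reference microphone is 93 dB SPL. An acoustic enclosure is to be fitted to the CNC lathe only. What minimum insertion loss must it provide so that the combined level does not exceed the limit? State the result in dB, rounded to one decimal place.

Fixed contribution from the other sources: Σ 10^(L/10) = 10^(90/10) + 10^(74/10) = 1.025e+09 (90.11 dB SPL).
The limit corresponds to 10^(93/10) = 1.995e+09; subtracting the fixed part leaves 9.701e+08 for the CNC lathe, i.e. 89.87 dB SPL.
So the CNC lathe must be reduced from 94 to 89.87 dB SPL: IL = 4.13 dB.

4.1 dB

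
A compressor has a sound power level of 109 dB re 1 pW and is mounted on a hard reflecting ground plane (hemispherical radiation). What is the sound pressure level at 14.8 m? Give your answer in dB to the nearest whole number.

L_p = L_w − 10·log₁₀(2π·r²) with r = 14.8 m.
2π·r² = 1376 m², 10·log₁₀ of that is 31.387 dB.
L_p = 109 − 31.387 = 77.61 dB.

78 dB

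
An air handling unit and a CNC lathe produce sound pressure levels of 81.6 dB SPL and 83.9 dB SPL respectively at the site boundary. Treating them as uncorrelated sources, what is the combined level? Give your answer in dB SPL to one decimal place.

Incoherent sources combine by intensity addition: L_total = 10·log₁₀(Σ 10^(L_i/10)).
Σ 10^(L/10) = 10^(81.6/10) + 10^(83.9/10) = 3.900e+08.
L_total = 10·log₁₀(3.900e+08) = 85.91 dB SPL.

85.9 dB SPL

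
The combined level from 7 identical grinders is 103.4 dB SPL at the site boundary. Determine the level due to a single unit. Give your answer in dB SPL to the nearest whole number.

Dividing the total intensity by 7 lowers the level by 10·log₁₀ 7 = 8.451 dB: L₁ = 103.4 − 8.451.

95 dB SPL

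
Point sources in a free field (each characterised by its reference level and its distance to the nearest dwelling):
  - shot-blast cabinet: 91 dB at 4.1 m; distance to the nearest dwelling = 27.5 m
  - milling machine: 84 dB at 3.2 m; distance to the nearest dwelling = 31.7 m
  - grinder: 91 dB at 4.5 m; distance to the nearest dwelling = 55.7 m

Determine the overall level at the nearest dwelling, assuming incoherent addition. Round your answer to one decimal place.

75.9 dB

Apply inverse-square spreading to bring every level to the receiver, then sum 10^(L/10).
shot-blast cabinet: 91 − 20·log₁₀(27.5/4.1) = 91 − 16.53 = 74.47 dB.
milling machine: 84 − 20·log₁₀(31.7/3.2) = 84 − 19.92 = 64.08 dB.
grinder: 91 − 20·log₁₀(55.7/4.5) = 91 − 21.85 = 69.15 dB.
Σ 10^(L/10) = 3.876e+07 → L_total = 10·log₁₀(3.876e+07) = 75.88 dB.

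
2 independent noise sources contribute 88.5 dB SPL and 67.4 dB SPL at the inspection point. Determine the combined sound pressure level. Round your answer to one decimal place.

Incoherent sources combine by intensity addition: L_total = 10·log₁₀(Σ 10^(L_i/10)).
Σ 10^(L/10) = 10^(88.5/10) + 10^(67.4/10) = 7.134e+08.
L_total = 10·log₁₀(7.134e+08) = 88.53 dB SPL.

88.5 dB SPL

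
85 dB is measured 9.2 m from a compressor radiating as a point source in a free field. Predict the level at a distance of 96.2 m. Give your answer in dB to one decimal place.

For a point source, L₂ = L₁ − 20·log₁₀(r₂/r₁).
L₂ = 85 − 20·log₁₀(96.2/9.2) = 85 − 20.388 = 64.61 dB.

64.6 dB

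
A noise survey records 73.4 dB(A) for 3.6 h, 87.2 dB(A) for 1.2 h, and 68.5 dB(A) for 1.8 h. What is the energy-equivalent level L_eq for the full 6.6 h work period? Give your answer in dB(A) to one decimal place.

The energy average is taken in the linear domain: L_eq = 10·log₁₀[(Σ tᵢ·10^(Lᵢ/10))/T], T = 6.6 h.
Σ tᵢ·10^(Lᵢ/10) = 3.6·10^(73.4/10) + 1.2·10^(87.2/10) + 1.8·10^(68.5/10) = 7.213e+08.
L_eq = 10·log₁₀(7.213e+08/6.6) = 80.39 dB(A).

80.4 dB(A)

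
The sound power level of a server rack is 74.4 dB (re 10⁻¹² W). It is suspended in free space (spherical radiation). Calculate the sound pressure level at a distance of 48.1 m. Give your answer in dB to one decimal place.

The power spreads over a sphere of area 4π·r², so L_p = L_w − 10·log₁₀(4π·r²).
4π·r² = 2.907e+04 m², 10·log₁₀ of that is 44.635 dB.
L_p = 74.4 − 44.635 = 29.76 dB.

29.8 dB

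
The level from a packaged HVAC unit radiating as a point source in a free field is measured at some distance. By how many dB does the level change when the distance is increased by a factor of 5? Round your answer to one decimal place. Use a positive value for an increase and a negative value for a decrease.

-14.0 dB

With spherical spreading the level changes by −20·log₁₀(r₂/r₁).
ΔL = −20·log₁₀(5) = -13.98 dB.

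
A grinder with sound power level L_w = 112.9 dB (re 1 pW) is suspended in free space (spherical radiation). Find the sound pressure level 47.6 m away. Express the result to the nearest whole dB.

68 dB

The power spreads over a sphere of area 4π·r², so L_p = L_w − 10·log₁₀(4π·r²).
4π·r² = 2.847e+04 m², 10·log₁₀ of that is 44.544 dB.
L_p = 112.9 − 44.544 = 68.36 dB.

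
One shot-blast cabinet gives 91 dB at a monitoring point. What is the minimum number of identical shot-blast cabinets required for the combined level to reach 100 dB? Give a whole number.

8

Need L₁ + 10·log₁₀ N ≥ 100, i.e. log₁₀ N ≥ 0.90.
N ≥ 10^(9.0/10) = 7.943, so N = 8.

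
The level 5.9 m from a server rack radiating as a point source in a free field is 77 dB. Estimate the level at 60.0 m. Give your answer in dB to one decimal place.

56.9 dB

Spherical spreading from a point source gives a 20·log₁₀(r₂/r₁) drop.
L₂ = 77 − 20·log₁₀(60.0/5.9) = 77 − 20.146 = 56.85 dB.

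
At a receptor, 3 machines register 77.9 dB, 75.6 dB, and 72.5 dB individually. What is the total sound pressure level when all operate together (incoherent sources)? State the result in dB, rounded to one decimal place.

For uncorrelated sources the intensities add, so convert each level to linear form, sum, and take 10·log₁₀ of the total.
Σ 10^(L/10) = 10^(77.9/10) + 10^(75.6/10) + 10^(72.5/10) = 1.158e+08.
L_total = 10·log₁₀(1.158e+08) = 80.64 dB.

80.6 dB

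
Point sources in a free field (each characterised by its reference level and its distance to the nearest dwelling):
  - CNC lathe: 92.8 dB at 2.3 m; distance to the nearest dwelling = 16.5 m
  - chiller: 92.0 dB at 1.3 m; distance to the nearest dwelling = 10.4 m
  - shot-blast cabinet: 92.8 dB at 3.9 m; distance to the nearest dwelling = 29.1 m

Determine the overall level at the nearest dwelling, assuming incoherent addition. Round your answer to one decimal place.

Apply inverse-square spreading to bring every level to the receiver, then sum 10^(L/10).
CNC lathe: 92.8 − 20·log₁₀(16.5/2.3) = 92.8 − 17.12 = 75.68 dB.
chiller: 92.0 − 20·log₁₀(10.4/1.3) = 92.0 − 18.06 = 73.94 dB.
shot-blast cabinet: 92.8 − 20·log₁₀(29.1/3.9) = 92.8 − 17.46 = 75.34 dB.
Σ 10^(L/10) = 9.601e+07 → L_total = 10·log₁₀(9.601e+07) = 79.82 dB.

79.8 dB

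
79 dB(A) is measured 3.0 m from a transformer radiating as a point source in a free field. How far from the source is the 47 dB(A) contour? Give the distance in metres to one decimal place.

For a point source L₁ − L₂ = 20·log₁₀(r₂/r₁), so r₂ = r₁·10^((L₁−L₂)/20).
r₂ = 3.0·10^((79−47)/20) = 3.0·10^(32.0/20) = 119.43 m.

119.4 m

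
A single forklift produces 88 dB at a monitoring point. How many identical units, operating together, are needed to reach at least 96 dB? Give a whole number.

N identical sources give L₁ + 10·log₁₀ N, so require 10·log₁₀ N ≥ 96 − 88 = 8.0 dB.
N ≥ 10^(8.0/10) = 6.310, so N = 7.

7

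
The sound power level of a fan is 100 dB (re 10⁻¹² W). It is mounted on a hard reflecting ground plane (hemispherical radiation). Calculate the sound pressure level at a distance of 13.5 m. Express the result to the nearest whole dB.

69 dB

L_p = L_w − 10·log₁₀(2π·r²) with r = 13.5 m.
2π·r² = 1145 m², 10·log₁₀ of that is 30.588 dB.
L_p = 100 − 30.588 = 69.41 dB.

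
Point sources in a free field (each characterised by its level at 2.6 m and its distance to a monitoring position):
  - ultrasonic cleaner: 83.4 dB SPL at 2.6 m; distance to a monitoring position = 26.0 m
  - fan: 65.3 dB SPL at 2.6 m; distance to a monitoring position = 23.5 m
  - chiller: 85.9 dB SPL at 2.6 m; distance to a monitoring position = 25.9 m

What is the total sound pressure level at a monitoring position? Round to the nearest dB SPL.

68 dB SPL

Apply inverse-square spreading to bring every level to the receiver, then sum 10^(L/10).
ultrasonic cleaner: 83.4 − 20·log₁₀(26.0/2.6) = 83.4 − 20.00 = 63.40 dB SPL.
fan: 65.3 − 20·log₁₀(23.5/2.6) = 65.3 − 19.12 = 46.18 dB SPL.
chiller: 85.9 − 20·log₁₀(25.9/2.6) = 85.9 − 19.97 = 65.93 dB SPL.
Σ 10^(L/10) = 6.150e+06 → L_total = 10·log₁₀(6.150e+06) = 67.89 dB SPL.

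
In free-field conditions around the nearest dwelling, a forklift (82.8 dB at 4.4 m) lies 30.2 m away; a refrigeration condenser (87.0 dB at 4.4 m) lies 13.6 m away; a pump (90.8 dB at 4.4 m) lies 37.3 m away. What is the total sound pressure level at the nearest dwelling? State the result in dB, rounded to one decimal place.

78.6 dB

Propagate each source to the receiver with L = L_ref − 20·log₁₀(r/r_ref), then add intensities.
forklift: 82.8 − 20·log₁₀(30.2/4.4) = 82.8 − 16.73 = 66.07 dB.
refrigeration condenser: 87.0 − 20·log₁₀(13.6/4.4) = 87.0 − 9.80 = 77.20 dB.
pump: 90.8 − 20·log₁₀(37.3/4.4) = 90.8 − 18.57 = 72.23 dB.
Σ 10^(L/10) = 7.323e+07 → L_total = 10·log₁₀(7.323e+07) = 78.65 dB.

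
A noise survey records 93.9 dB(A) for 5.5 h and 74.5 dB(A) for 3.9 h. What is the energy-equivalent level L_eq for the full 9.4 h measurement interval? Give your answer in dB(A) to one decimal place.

91.6 dB(A)

The energy average is taken in the linear domain: L_eq = 10·log₁₀[(Σ tᵢ·10^(Lᵢ/10))/T], T = 9.4 h.
Σ tᵢ·10^(Lᵢ/10) = 5.5·10^(93.9/10) + 3.9·10^(74.5/10) = 1.361e+10.
L_eq = 10·log₁₀(1.361e+10/9.4) = 91.61 dB(A).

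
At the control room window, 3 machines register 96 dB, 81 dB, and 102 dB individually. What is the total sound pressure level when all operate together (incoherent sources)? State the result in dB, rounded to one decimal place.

103.0 dB

Incoherent sources combine by intensity addition: L_total = 10·log₁₀(Σ 10^(L_i/10)).
Σ 10^(L/10) = 10^(96/10) + 10^(81/10) + 10^(102/10) = 1.996e+10.
L_total = 10·log₁₀(1.996e+10) = 103.00 dB.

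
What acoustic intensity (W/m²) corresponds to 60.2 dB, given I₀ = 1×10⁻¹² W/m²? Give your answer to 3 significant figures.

I = I₀·10^(L/10) = 10⁻¹² × 10^(60.2/10) = 10^(-5.980).

1.05e-06 W/m²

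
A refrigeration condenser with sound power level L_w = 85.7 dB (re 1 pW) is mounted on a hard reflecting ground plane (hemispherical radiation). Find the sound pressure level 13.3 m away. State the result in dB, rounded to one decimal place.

55.2 dB

L_p = L_w − 10·log₁₀(2π·r²) with r = 13.3 m.
2π·r² = 1111 m², 10·log₁₀ of that is 30.459 dB.
L_p = 85.7 − 30.459 = 55.24 dB.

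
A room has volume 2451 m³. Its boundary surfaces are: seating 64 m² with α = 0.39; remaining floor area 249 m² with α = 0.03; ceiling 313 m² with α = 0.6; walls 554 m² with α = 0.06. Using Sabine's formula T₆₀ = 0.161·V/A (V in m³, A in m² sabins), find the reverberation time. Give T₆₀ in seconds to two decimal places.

1.56 s

Total absorption A = 64·0.39 + 249·0.03 + 313·0.6 + 554·0.06 = 253.47 m² sabins.
T₆₀ = 0.161·V/A = 0.161·2451/253.47 = 1.557 s.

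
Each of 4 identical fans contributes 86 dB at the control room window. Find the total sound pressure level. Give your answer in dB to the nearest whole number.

L_total = L₁ + 10·log₁₀ N for N identical incoherent sources.
L_total = 86 + 10·log₁₀(4) = 86 + 6.021 = 92.02 dB.

92 dB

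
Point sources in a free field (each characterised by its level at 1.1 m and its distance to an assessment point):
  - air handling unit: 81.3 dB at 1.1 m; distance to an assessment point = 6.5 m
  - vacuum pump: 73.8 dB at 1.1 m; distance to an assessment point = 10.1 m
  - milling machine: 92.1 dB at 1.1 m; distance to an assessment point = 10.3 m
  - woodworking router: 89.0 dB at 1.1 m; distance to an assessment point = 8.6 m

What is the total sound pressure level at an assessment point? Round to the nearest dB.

Propagate each source to the receiver with L = L_ref − 20·log₁₀(r/r_ref), then add intensities.
air handling unit: 81.3 − 20·log₁₀(6.5/1.1) = 81.3 − 15.43 = 65.87 dB.
vacuum pump: 73.8 − 20·log₁₀(10.1/1.1) = 73.8 − 19.26 = 54.54 dB.
milling machine: 92.1 − 20·log₁₀(10.3/1.1) = 92.1 − 19.43 = 72.67 dB.
woodworking router: 89.0 − 20·log₁₀(8.6/1.1) = 89.0 − 17.86 = 71.14 dB.
Σ 10^(L/10) = 3.564e+07 → L_total = 10·log₁₀(3.564e+07) = 75.52 dB.

76 dB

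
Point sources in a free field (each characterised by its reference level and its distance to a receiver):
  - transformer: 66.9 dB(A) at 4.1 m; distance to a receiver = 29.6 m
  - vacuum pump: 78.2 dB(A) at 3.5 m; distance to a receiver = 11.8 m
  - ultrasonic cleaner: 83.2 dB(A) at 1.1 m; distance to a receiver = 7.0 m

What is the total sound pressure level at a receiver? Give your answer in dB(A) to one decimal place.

70.4 dB(A)

Propagate each source to the receiver with L = L_ref − 20·log₁₀(r/r_ref), then add intensities.
transformer: 66.9 − 20·log₁₀(29.6/4.1) = 66.9 − 17.17 = 49.73 dB(A).
vacuum pump: 78.2 − 20·log₁₀(11.8/3.5) = 78.2 − 10.56 = 67.64 dB(A).
ultrasonic cleaner: 83.2 − 20·log₁₀(7.0/1.1) = 83.2 − 16.07 = 67.13 dB(A).
Σ 10^(L/10) = 1.107e+07 → L_total = 10·log₁₀(1.107e+07) = 70.44 dB(A).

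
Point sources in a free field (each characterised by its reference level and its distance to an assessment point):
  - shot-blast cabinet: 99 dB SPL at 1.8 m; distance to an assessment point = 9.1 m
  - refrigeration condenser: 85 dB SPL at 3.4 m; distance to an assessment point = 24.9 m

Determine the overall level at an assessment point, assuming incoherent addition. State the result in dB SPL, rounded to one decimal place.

First find each source's level at the receiver (point-source: −20·log₁₀(r/r_ref)), then combine on an intensity basis.
shot-blast cabinet: 99 − 20·log₁₀(9.1/1.8) = 99 − 14.08 = 84.92 dB SPL.
refrigeration condenser: 85 − 20·log₁₀(24.9/3.4) = 85 − 17.29 = 67.71 dB SPL.
Σ 10^(L/10) = 3.167e+08 → L_total = 10·log₁₀(3.167e+08) = 85.01 dB SPL.

85.0 dB SPL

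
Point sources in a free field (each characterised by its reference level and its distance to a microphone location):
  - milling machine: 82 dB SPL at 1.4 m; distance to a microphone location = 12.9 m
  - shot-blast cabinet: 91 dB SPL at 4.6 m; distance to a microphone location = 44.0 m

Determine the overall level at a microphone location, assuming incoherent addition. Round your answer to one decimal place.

71.9 dB SPL

First find each source's level at the receiver (point-source: −20·log₁₀(r/r_ref)), then combine on an intensity basis.
milling machine: 82 − 20·log₁₀(12.9/1.4) = 82 − 19.29 = 62.71 dB SPL.
shot-blast cabinet: 91 − 20·log₁₀(44.0/4.6) = 91 − 19.61 = 71.39 dB SPL.
Σ 10^(L/10) = 1.563e+07 → L_total = 10·log₁₀(1.563e+07) = 71.94 dB SPL.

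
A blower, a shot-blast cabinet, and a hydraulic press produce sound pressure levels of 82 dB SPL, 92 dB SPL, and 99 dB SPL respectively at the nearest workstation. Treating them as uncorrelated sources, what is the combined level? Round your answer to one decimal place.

Incoherent sources combine by intensity addition: L_total = 10·log₁₀(Σ 10^(L_i/10)).
Σ 10^(L/10) = 10^(82/10) + 10^(92/10) + 10^(99/10) = 9.687e+09.
L_total = 10·log₁₀(9.687e+09) = 99.86 dB SPL.

99.9 dB SPL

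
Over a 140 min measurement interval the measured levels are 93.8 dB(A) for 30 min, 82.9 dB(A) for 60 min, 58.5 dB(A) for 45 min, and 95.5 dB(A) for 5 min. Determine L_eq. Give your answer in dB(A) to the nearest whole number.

89 dB(A)

L_eq = 10·log₁₀[(1/T)·Σ tᵢ·10^(Lᵢ/10)] with T = 140 min.
Σ tᵢ·10^(Lᵢ/10) = 30·10^(93.8/10) + 60·10^(82.9/10) + 45·10^(58.5/10) + 5·10^(95.5/10) = 1.014e+11.
L_eq = 10·log₁₀(1.014e+11/140) = 88.60 dB(A).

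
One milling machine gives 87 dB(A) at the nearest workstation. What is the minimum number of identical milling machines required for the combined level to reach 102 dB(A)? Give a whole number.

The shortfall is 102 − 87 = 15.0 dB, and N units add 10·log₁₀ N, so need 10·log₁₀ N ≥ 15.0.
N ≥ 10^(15.0/10) = 31.623, so N = 32.

32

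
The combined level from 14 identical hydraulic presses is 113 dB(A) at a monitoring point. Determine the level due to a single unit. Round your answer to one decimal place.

Dividing the total intensity by 14 lowers the level by 10·log₁₀ 14 = 11.461 dB: L₁ = 113 − 11.461.

101.5 dB(A)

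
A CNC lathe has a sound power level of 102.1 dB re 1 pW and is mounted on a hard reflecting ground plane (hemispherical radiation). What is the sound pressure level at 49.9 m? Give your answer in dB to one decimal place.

60.2 dB

L_p = L_w − 10·log₁₀(2π·r²) with r = 49.9 m.
2π·r² = 1.565e+04 m², 10·log₁₀ of that is 41.944 dB.
L_p = 102.1 − 41.944 = 60.16 dB.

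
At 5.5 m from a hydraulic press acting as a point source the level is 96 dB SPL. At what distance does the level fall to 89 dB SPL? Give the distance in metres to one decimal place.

12.3 m

Point-source spreading drops the level by 20·log₁₀(r₂/r₁); inverting, r₂/r₁ = 10^(ΔL/20).
r₂ = 5.5·10^((96−89)/20) = 5.5·10^(7.0/20) = 12.31 m.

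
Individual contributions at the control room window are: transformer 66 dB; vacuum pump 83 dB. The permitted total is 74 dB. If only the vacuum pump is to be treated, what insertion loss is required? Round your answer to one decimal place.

Fixed contribution from the other source: Σ 10^(L/10) = 10^(66/10) = 3.981e+06 (66.00 dB).
The limit corresponds to 10^(74/10) = 2.512e+07; subtracting the fixed part leaves 2.114e+07 for the vacuum pump, i.e. 73.25 dB.
Required insertion loss = 83 − 73.25 = 9.75 dB.

9.7 dB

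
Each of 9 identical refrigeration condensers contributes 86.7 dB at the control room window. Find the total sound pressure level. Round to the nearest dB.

With 9 equal, uncorrelated contributions the intensity is 9× that of one unit, giving a rise of 10·log₁₀ 9.
L_total = 86.7 + 10·log₁₀(9) = 86.7 + 9.542 = 96.24 dB.

96 dB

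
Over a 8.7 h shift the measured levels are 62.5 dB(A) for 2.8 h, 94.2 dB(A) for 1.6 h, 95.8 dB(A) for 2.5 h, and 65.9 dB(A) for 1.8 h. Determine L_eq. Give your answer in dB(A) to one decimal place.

The energy average is taken in the linear domain: L_eq = 10·log₁₀[(Σ tᵢ·10^(Lᵢ/10))/T], T = 8.7 h.
Σ tᵢ·10^(Lᵢ/10) = 2.8·10^(62.5/10) + 1.6·10^(94.2/10) + 2.5·10^(95.8/10) + 1.8·10^(65.9/10) = 1.373e+10.
L_eq = 10·log₁₀(1.373e+10/8.7) = 91.98 dB(A).

92.0 dB(A)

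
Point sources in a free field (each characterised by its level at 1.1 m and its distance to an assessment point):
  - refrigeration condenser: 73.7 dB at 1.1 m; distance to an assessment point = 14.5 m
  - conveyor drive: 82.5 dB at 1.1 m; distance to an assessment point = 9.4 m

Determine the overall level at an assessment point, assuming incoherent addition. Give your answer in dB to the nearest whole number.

Apply inverse-square spreading to bring every level to the receiver, then sum 10^(L/10).
refrigeration condenser: 73.7 − 20·log₁₀(14.5/1.1) = 73.7 − 22.40 = 51.30 dB.
conveyor drive: 82.5 − 20·log₁₀(9.4/1.1) = 82.5 − 18.63 = 63.87 dB.
Σ 10^(L/10) = 2.570e+06 → L_total = 10·log₁₀(2.570e+06) = 64.10 dB.

64 dB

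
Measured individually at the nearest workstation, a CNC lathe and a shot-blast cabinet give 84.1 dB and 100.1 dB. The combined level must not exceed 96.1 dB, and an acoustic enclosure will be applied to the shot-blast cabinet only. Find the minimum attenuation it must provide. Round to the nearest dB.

The untreated sources together contribute 10^(84.1/10) = 2.570e+08, i.e. 84.10 dB.
To meet 96.1 dB overall, the treated shot-blast cabinet may contribute at most 10^(96.1/10) − 2.570e+08 = 3.817e+09, i.e. 95.82 dB.
Required insertion loss = 100.1 − 95.82 = 4.28 dB.

4 dB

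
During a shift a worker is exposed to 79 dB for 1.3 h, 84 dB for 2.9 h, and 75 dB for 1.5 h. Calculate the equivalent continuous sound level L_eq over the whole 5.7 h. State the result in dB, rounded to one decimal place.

81.9 dB

L_eq = 10·log₁₀[(1/T)·Σ tᵢ·10^(Lᵢ/10)] with T = 5.7 h.
Σ tᵢ·10^(Lᵢ/10) = 1.3·10^(79/10) + 2.9·10^(84/10) + 1.5·10^(75/10) = 8.791e+08.
L_eq = 10·log₁₀(8.791e+08/5.7) = 81.88 dB.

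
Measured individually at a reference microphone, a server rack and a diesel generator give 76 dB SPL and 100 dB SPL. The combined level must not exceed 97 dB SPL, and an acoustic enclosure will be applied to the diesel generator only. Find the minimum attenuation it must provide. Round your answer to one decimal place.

3.0 dB

Everything except the diesel generator sums to 10^(76/10) = 3.981e+07 in linear terms, 76.00 dB SPL.
To meet 97 dB SPL overall, the treated diesel generator may contribute at most 10^(97/10) − 3.981e+07 = 4.972e+09, i.e. 96.97 dB SPL.
So the diesel generator must be reduced from 100 to 96.97 dB SPL: IL = 3.03 dB.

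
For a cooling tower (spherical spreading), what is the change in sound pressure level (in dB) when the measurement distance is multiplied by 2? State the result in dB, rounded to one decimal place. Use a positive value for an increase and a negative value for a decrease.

-6.0 dB

Point-source spreading: ΔL = −20·log₁₀(r₂/r₁).
ΔL = −20·log₁₀(2) = -6.02 dB.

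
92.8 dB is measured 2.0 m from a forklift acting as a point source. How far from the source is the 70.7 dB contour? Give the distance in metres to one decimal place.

For a point source L₁ − L₂ = 20·log₁₀(r₂/r₁), so r₂ = r₁·10^((L₁−L₂)/20).
r₂ = 2.0·10^((92.8−70.7)/20) = 2.0·10^(22.1/20) = 25.47 m.

25.5 m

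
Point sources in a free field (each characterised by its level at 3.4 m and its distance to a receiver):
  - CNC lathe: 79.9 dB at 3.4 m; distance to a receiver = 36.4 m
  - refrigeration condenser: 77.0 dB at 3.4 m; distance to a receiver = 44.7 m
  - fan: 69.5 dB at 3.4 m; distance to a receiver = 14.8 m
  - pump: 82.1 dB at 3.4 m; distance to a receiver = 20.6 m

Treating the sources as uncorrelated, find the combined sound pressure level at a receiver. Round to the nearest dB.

68 dB

Propagate each source to the receiver with L = L_ref − 20·log₁₀(r/r_ref), then add intensities.
CNC lathe: 79.9 − 20·log₁₀(36.4/3.4) = 79.9 − 20.59 = 59.31 dB.
refrigeration condenser: 77.0 − 20·log₁₀(44.7/3.4) = 77.0 − 22.38 = 54.62 dB.
fan: 69.5 − 20·log₁₀(14.8/3.4) = 69.5 − 12.78 = 56.72 dB.
pump: 82.1 − 20·log₁₀(20.6/3.4) = 82.1 − 15.65 = 66.45 dB.
Σ 10^(L/10) = 6.031e+06 → L_total = 10·log₁₀(6.031e+06) = 67.80 dB.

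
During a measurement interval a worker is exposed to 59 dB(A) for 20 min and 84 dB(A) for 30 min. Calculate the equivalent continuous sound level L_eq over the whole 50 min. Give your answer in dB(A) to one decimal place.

81.8 dB(A)

L_eq = 10·log₁₀[(1/T)·Σ tᵢ·10^(Lᵢ/10)] with T = 50 min.
Σ tᵢ·10^(Lᵢ/10) = 20·10^(59/10) + 30·10^(84/10) = 7.552e+09.
L_eq = 10·log₁₀(7.552e+09/50) = 81.79 dB(A).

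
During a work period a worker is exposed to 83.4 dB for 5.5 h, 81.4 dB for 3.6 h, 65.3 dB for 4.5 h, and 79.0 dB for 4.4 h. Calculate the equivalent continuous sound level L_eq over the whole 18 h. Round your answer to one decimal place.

L_eq = 10·log₁₀[(1/T)·Σ tᵢ·10^(Lᵢ/10)] with T = 18 h.
Σ tᵢ·10^(Lᵢ/10) = 5.5·10^(83.4/10) + 3.6·10^(81.4/10) + 4.5·10^(65.3/10) + 4.4·10^(79.0/10) = 2.065e+09.
L_eq = 10·log₁₀(2.065e+09/18) = 80.60 dB.

80.6 dB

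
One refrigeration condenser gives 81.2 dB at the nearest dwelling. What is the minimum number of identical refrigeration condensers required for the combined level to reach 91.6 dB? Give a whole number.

11

The shortfall is 91.6 − 81.2 = 10.4 dB, and N units add 10·log₁₀ N, so need 10·log₁₀ N ≥ 10.4.
N ≥ 10^(10.4/10) = 10.965, so N = 11.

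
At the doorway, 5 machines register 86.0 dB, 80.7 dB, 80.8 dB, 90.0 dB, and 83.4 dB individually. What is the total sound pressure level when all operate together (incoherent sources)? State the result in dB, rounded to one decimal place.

92.7 dB

For uncorrelated sources the intensities add, so convert each level to linear form, sum, and take 10·log₁₀ of the total.
Σ 10^(L/10) = 10^(86.0/10) + 10^(80.7/10) + 10^(80.8/10) + 10^(90.0/10) + 10^(83.4/10) = 1.855e+09.
L_total = 10·log₁₀(1.855e+09) = 92.68 dB.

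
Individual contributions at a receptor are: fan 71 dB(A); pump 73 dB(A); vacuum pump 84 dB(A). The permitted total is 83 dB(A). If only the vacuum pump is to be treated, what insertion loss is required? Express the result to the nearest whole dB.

2 dB

Fixed contribution from the other sources: Σ 10^(L/10) = 10^(71/10) + 10^(73/10) = 3.254e+07 (75.12 dB(A)).
To meet 83 dB(A) overall, the treated vacuum pump may contribute at most 10^(83/10) − 3.254e+07 = 1.670e+08, i.e. 82.23 dB(A).
So the vacuum pump must be reduced from 84 to 82.23 dB(A): IL = 1.77 dB.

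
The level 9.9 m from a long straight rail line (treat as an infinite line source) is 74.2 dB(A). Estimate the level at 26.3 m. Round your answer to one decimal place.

Cylindrical spreading from a line source gives a 10·log₁₀(r₂/r₁) drop.
L₂ = 74.2 − 10·log₁₀(26.3/9.9) = 74.2 − 4.243 = 69.96 dB(A).

70.0 dB(A)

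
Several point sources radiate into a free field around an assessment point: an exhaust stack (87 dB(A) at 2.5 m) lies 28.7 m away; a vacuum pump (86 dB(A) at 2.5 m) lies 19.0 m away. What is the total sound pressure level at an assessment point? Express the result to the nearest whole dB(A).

70 dB(A)

First find each source's level at the receiver (point-source: −20·log₁₀(r/r_ref)), then combine on an intensity basis.
exhaust stack: 87 − 20·log₁₀(28.7/2.5) = 87 − 21.20 = 65.80 dB(A).
vacuum pump: 86 − 20·log₁₀(19.0/2.5) = 86 − 17.62 = 68.38 dB(A).
Σ 10^(L/10) = 1.070e+07 → L_total = 10·log₁₀(1.070e+07) = 70.29 dB(A).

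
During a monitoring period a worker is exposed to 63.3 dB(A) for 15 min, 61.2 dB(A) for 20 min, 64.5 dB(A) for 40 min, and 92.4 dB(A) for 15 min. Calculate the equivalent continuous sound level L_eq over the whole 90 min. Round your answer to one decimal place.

84.6 dB(A)

Weight each interval's intensity by its duration and average over T = 90 min:
Σ tᵢ·10^(Lᵢ/10) = 15·10^(63.3/10) + 20·10^(61.2/10) + 40·10^(64.5/10) + 15·10^(92.4/10) = 2.624e+10.
L_eq = 10·log₁₀(2.624e+10/90) = 84.65 dB(A).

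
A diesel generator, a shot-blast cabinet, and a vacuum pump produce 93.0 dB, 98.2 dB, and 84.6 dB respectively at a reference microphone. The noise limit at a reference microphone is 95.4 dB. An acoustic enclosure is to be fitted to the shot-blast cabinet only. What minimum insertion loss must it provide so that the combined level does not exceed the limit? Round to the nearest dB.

The untreated sources together contribute 10^(93.0/10) + 10^(84.6/10) = 2.284e+09, i.e. 93.59 dB.
To meet 95.4 dB overall, the treated shot-blast cabinet may contribute at most 10^(95.4/10) − 2.284e+09 = 1.184e+09, i.e. 90.73 dB.
So the shot-blast cabinet must be reduced from 98.2 to 90.73 dB: IL = 7.47 dB.

7 dB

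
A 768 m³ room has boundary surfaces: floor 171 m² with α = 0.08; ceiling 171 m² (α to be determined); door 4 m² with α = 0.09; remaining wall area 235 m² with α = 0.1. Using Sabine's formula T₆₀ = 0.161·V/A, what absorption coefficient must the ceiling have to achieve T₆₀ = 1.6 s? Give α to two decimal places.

From T₆₀ = 0.161·V/A, the target T₆₀ = 1.6 s needs A = 0.161·768/1.6 = 77.28 m².
Absorption from the other surfaces = 171·0.08 + 4·0.09 + 235·0.1 = 37.54 m², so the ceiling must supply 39.74 m² over 171 m².
α = 39.74/171 = 0.232.

0.23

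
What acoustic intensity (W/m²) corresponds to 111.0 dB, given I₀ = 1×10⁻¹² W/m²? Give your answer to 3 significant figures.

0.126 W/m²

I = I₀·10^(L/10) = 10⁻¹² × 10^(111.0/10) = 10^(-0.900).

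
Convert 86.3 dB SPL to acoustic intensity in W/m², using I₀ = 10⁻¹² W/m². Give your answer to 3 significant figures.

L = 10·log₁₀(I/I₀) ⇒ I = I₀·10^(L/10) = 10⁻¹² × 10^8.63.

0.000427 W/m²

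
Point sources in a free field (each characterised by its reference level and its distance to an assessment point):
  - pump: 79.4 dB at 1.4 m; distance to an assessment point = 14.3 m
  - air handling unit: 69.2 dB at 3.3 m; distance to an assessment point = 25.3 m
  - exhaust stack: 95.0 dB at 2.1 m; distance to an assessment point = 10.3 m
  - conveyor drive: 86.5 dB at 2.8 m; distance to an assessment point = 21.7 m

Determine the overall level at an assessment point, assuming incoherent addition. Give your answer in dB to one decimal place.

81.5 dB

Apply inverse-square spreading to bring every level to the receiver, then sum 10^(L/10).
pump: 79.4 − 20·log₁₀(14.3/1.4) = 79.4 − 20.18 = 59.22 dB.
air handling unit: 69.2 − 20·log₁₀(25.3/3.3) = 69.2 − 17.69 = 51.51 dB.
exhaust stack: 95.0 − 20·log₁₀(10.3/2.1) = 95.0 − 13.81 = 81.19 dB.
conveyor drive: 86.5 − 20·log₁₀(21.7/2.8) = 86.5 − 17.79 = 68.71 dB.
Σ 10^(L/10) = 1.399e+08 → L_total = 10·log₁₀(1.399e+08) = 81.46 dB.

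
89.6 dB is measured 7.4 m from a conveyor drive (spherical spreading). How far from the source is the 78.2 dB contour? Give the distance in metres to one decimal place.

For a point source L₁ − L₂ = 20·log₁₀(r₂/r₁), so r₂ = r₁·10^((L₁−L₂)/20).
r₂ = 7.4·10^((89.6−78.2)/20) = 7.4·10^(11.4/20) = 27.49 m.

27.5 m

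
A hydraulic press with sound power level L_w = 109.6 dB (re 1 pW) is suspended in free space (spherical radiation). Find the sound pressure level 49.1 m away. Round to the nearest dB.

65 dB

Free-field spherical radiation: L_p = L_w − 10·log₁₀(4π·r²), r = 49.1 m.
4π·r² = 3.03e+04 m², 10·log₁₀ of that is 44.814 dB.
L_p = 109.6 − 44.814 = 64.79 dB.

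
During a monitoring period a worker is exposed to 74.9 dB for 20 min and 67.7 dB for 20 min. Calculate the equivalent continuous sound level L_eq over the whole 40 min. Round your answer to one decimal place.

The energy average is taken in the linear domain: L_eq = 10·log₁₀[(Σ tᵢ·10^(Lᵢ/10))/T], T = 40 min.
Σ tᵢ·10^(Lᵢ/10) = 20·10^(74.9/10) + 20·10^(67.7/10) = 7.358e+08.
L_eq = 10·log₁₀(7.358e+08/40) = 72.65 dB.

72.6 dB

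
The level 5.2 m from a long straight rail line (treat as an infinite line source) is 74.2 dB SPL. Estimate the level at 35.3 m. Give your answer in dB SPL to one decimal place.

65.9 dB SPL

Line-source attenuation: ΔL = 10·log₁₀(r₂/r₁) = 10·log₁₀(35.3/5.2) = 8.318 dB.
L₂ = 74.2 − 10·log₁₀(35.3/5.2) = 74.2 − 8.318 = 65.88 dB SPL.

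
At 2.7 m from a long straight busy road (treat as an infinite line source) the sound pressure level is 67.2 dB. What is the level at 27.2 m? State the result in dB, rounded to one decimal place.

Line-source attenuation: ΔL = 10·log₁₀(r₂/r₁) = 10·log₁₀(27.2/2.7) = 10.032 dB.
L₂ = 67.2 − 10·log₁₀(27.2/2.7) = 67.2 − 10.032 = 57.17 dB.

57.2 dB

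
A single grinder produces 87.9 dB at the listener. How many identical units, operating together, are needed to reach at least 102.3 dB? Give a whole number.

28

N identical sources give L₁ + 10·log₁₀ N, so require 10·log₁₀ N ≥ 102.3 − 87.9 = 14.4 dB.
N ≥ 10^(14.4/10) = 27.542, so N = 28.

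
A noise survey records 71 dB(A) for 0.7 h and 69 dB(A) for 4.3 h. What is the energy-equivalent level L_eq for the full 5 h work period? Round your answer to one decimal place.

Weight each interval's intensity by its duration and average over T = 5 h:
Σ tᵢ·10^(Lᵢ/10) = 0.7·10^(71/10) + 4.3·10^(69/10) = 4.297e+07.
L_eq = 10·log₁₀(4.297e+07/5) = 69.34 dB(A).

69.3 dB(A)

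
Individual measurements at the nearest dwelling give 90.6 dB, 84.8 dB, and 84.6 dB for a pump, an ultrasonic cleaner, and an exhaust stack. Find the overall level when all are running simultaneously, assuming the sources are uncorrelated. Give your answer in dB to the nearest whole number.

For uncorrelated sources the intensities add, so convert each level to linear form, sum, and take 10·log₁₀ of the total.
Σ 10^(L/10) = 10^(90.6/10) + 10^(84.8/10) + 10^(84.6/10) = 1.739e+09.
L_total = 10·log₁₀(1.739e+09) = 92.40 dB.

92 dB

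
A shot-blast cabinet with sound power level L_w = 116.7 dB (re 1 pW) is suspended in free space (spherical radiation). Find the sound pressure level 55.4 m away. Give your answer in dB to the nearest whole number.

L_p = L_w − 10·log₁₀(4π·r²) with r = 55.4 m.
4π·r² = 3.857e+04 m², 10·log₁₀ of that is 45.862 dB.
L_p = 116.7 − 45.862 = 70.84 dB.

71 dB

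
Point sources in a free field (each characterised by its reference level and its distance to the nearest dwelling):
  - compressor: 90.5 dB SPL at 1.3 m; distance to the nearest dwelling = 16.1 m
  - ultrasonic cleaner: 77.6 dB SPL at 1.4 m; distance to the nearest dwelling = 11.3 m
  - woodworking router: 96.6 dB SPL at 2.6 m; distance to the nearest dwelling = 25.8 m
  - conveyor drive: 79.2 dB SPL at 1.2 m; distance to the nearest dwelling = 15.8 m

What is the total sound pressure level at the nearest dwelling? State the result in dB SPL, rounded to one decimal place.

77.4 dB SPL

Apply inverse-square spreading to bring every level to the receiver, then sum 10^(L/10).
compressor: 90.5 − 20·log₁₀(16.1/1.3) = 90.5 − 21.86 = 68.64 dB SPL.
ultrasonic cleaner: 77.6 − 20·log₁₀(11.3/1.4) = 77.6 − 18.14 = 59.46 dB SPL.
woodworking router: 96.6 − 20·log₁₀(25.8/2.6) = 96.6 − 19.93 = 76.67 dB SPL.
conveyor drive: 79.2 − 20·log₁₀(15.8/1.2) = 79.2 − 22.39 = 56.81 dB SPL.
Σ 10^(L/10) = 5.510e+07 → L_total = 10·log₁₀(5.510e+07) = 77.41 dB SPL.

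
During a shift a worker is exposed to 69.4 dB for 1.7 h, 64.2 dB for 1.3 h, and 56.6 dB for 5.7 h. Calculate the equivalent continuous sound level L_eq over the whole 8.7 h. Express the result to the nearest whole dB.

The energy average is taken in the linear domain: L_eq = 10·log₁₀[(Σ tᵢ·10^(Lᵢ/10))/T], T = 8.7 h.
Σ tᵢ·10^(Lᵢ/10) = 1.7·10^(69.4/10) + 1.3·10^(64.2/10) + 5.7·10^(56.6/10) = 2.083e+07.
L_eq = 10·log₁₀(2.083e+07/8.7) = 63.79 dB.

64 dB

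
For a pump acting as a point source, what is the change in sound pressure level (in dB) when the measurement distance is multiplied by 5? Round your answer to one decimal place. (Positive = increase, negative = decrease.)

A point source loses 6 dB per doubling of distance; generally ΔL = −20·log₁₀(r₂/r₁).
ΔL = −20·log₁₀(5) = -13.98 dB.

-14.0 dB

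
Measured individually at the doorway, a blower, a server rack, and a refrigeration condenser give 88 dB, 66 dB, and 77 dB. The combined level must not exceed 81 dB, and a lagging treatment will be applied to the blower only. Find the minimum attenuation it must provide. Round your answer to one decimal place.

9.4 dB

The untreated sources together contribute 10^(66/10) + 10^(77/10) = 5.410e+07, i.e. 77.33 dB.
To meet 81 dB overall, the treated blower may contribute at most 10^(81/10) − 5.410e+07 = 7.179e+07, i.e. 78.56 dB.
Required insertion loss = 88 − 78.56 = 9.44 dB.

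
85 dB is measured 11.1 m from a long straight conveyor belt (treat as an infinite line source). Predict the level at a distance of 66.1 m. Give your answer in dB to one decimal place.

Cylindrical spreading from a line source gives a 10·log₁₀(r₂/r₁) drop.
L₂ = 85 − 10·log₁₀(66.1/11.1) = 85 − 7.749 = 77.25 dB.

77.3 dB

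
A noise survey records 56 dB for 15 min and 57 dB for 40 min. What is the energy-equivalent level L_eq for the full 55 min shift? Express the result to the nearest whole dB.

Weight each interval's intensity by its duration and average over T = 55 min:
Σ tᵢ·10^(Lᵢ/10) = 15·10^(56/10) + 40·10^(57/10) = 2.602e+07.
L_eq = 10·log₁₀(2.602e+07/55) = 56.75 dB.

57 dB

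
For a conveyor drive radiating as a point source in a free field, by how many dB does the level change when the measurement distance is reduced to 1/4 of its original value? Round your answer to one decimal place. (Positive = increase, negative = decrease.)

+12.0 dB

Point-source spreading: ΔL = −20·log₁₀(r₂/r₁).
ΔL = −20·log₁₀(0.25) = +12.04 dB.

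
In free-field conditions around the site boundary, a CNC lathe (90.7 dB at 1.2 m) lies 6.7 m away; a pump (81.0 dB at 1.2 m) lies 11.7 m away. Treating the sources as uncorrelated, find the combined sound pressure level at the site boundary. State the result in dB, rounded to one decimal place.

First find each source's level at the receiver (point-source: −20·log₁₀(r/r_ref)), then combine on an intensity basis.
CNC lathe: 90.7 − 20·log₁₀(6.7/1.2) = 90.7 − 14.94 = 75.76 dB.
pump: 81.0 − 20·log₁₀(11.7/1.2) = 81.0 − 19.78 = 61.22 dB.
Σ 10^(L/10) = 3.901e+07 → L_total = 10·log₁₀(3.901e+07) = 75.91 dB.

75.9 dB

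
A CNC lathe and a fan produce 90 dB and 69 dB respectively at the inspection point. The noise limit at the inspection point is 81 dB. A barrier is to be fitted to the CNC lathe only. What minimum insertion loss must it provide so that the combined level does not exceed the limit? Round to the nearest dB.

9 dB

Everything except the CNC lathe sums to 10^(69/10) = 7.943e+06 in linear terms, 69.00 dB.
To meet 81 dB overall, the treated CNC lathe may contribute at most 10^(81/10) − 7.943e+06 = 1.179e+08, i.e. 80.72 dB.
So the CNC lathe must be reduced from 90 to 80.72 dB: IL = 9.28 dB.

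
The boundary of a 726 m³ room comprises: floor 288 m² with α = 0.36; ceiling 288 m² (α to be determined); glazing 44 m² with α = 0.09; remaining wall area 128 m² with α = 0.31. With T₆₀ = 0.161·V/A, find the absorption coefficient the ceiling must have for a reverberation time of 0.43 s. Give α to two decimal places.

0.43

From T₆₀ = 0.161·V/A, the target T₆₀ = 0.43 s needs A = 0.161·726/0.43 = 271.83 m².
Absorption from the other surfaces = 288·0.36 + 44·0.09 + 128·0.31 = 147.32 m², so the ceiling must supply 124.51 m² over 288 m².
α = 124.51/288 = 0.432.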